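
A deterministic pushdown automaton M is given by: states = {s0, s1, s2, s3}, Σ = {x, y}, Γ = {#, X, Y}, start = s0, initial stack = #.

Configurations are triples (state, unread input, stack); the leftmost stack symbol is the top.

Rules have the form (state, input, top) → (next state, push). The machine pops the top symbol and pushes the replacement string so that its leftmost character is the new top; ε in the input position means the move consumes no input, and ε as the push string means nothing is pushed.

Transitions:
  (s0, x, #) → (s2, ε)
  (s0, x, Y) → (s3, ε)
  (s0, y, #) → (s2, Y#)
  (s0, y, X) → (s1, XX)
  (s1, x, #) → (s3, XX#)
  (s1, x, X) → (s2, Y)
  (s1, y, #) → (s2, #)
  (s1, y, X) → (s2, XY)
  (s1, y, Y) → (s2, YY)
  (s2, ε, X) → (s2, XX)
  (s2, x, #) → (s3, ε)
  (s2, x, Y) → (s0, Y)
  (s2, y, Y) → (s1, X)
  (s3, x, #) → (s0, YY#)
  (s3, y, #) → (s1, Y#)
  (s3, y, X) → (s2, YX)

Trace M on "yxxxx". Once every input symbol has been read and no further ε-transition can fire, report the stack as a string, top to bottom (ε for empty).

Y#

(s0, yxxxx, #)
  read y, top #: go to s2, push Y# → (s2, xxxx, Y#)
  read x, top Y: go to s0, push Y → (s0, xxx, Y#)
  read x, top Y: go to s3, push ε → (s3, xx, #)
  read x, top #: go to s0, push YY# → (s0, x, YY#)
  read x, top Y: go to s3, push ε → (s3, ε, Y#)
All input consumed in state s3 with stack Y#.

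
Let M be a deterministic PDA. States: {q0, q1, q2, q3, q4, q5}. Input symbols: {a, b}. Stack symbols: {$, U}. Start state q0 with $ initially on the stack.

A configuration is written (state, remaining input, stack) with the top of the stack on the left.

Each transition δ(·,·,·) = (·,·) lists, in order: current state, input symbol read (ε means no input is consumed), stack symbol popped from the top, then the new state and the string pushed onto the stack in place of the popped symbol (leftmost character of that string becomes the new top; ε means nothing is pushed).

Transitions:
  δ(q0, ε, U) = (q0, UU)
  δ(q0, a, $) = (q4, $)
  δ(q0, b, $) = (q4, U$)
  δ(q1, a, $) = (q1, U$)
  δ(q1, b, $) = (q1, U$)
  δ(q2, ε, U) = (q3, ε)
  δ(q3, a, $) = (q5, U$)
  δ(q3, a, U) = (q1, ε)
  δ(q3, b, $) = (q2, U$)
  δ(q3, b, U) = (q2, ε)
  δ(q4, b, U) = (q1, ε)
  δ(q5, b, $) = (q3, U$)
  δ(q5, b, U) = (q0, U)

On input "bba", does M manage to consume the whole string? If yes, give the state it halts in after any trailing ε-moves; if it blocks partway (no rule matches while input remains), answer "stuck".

(q0, bba, $) ⊢ (q4, ba, U$) ⊢ (q1, a, $) ⊢ (q1, ε, U$)
All input consumed; M is in state q1.

q1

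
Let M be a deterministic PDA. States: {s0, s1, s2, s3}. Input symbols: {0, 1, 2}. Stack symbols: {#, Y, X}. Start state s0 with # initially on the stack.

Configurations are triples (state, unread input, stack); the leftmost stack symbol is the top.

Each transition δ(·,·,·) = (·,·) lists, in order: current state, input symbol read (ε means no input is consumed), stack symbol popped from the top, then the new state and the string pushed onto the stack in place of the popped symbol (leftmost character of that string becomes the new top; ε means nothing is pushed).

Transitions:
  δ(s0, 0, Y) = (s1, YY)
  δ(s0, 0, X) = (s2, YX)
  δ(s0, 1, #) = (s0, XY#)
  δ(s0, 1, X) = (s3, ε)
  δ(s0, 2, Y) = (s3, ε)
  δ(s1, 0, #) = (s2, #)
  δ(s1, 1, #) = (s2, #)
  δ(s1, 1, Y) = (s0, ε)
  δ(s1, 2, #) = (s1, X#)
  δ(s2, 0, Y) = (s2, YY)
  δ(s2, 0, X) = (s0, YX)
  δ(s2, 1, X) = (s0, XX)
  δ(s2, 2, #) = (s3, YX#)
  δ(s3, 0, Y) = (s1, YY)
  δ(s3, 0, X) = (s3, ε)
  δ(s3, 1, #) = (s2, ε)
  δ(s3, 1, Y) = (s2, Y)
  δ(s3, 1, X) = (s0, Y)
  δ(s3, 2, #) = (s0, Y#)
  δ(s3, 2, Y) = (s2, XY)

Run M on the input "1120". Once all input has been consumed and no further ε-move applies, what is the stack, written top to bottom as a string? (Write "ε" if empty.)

YXY#

(s0, 1120, #)
  read 1, top #: go to s0, push XY# → (s0, 120, XY#)
  read 1, top X: go to s3, push ε → (s3, 20, Y#)
  read 2, top Y: go to s2, push XY → (s2, 0, XY#)
  read 0, top X: go to s0, push YX → (s0, ε, YXY#)
All input consumed in state s0 with stack YXY#.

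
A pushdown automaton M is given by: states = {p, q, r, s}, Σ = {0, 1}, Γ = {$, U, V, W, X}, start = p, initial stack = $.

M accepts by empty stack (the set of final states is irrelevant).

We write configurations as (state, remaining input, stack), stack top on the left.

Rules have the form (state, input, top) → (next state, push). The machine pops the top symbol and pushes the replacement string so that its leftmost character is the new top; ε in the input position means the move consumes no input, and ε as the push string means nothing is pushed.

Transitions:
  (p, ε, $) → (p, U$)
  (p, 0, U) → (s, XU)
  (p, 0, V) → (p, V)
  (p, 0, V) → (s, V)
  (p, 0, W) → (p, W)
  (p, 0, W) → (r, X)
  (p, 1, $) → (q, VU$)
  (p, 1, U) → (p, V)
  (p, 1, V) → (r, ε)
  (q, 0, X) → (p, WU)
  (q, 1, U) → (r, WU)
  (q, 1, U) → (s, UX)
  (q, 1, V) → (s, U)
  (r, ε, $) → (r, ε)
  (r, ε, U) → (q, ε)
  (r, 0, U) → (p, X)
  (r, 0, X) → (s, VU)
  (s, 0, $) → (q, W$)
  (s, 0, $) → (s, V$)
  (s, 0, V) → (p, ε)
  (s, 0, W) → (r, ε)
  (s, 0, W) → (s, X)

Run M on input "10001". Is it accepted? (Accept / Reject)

One accepting computation: (p, 10001, $) ⊢ (p, 10001, U$) ⊢ (p, 0001, V$) ⊢ (p, 001, V$) ⊢ (p, 01, V$) ⊢ (p, 1, V$) ⊢ (r, ε, $) ⊢ (r, ε, ε)
All input consumed and the stack is empty.

Accept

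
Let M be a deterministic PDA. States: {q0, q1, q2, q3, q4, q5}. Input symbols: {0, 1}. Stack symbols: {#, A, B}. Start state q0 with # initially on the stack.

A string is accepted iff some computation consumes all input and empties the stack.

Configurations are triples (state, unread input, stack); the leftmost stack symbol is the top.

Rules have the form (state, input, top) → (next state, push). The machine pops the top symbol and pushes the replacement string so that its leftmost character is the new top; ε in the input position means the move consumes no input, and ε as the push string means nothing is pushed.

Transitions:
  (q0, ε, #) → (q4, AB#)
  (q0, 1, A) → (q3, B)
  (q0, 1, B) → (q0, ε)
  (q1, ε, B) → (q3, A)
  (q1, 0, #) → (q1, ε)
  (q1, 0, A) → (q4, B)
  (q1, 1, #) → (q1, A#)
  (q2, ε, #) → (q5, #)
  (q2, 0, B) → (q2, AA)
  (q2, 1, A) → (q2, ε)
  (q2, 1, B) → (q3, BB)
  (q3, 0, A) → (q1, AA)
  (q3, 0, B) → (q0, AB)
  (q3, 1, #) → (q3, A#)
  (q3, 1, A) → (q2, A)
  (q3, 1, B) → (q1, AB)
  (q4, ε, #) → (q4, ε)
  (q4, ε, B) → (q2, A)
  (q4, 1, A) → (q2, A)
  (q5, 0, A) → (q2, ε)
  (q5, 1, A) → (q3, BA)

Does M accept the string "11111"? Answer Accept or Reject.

(q0, 11111, #) ⊢ (q4, 11111, AB#) ⊢ (q2, 1111, AB#) ⊢ (q2, 111, B#) ⊢ (q3, 11, BB#) ⊢ (q1, 1, ABB#)
No transition applies at (q1, 1, ABB#); input not fully consumed.

Reject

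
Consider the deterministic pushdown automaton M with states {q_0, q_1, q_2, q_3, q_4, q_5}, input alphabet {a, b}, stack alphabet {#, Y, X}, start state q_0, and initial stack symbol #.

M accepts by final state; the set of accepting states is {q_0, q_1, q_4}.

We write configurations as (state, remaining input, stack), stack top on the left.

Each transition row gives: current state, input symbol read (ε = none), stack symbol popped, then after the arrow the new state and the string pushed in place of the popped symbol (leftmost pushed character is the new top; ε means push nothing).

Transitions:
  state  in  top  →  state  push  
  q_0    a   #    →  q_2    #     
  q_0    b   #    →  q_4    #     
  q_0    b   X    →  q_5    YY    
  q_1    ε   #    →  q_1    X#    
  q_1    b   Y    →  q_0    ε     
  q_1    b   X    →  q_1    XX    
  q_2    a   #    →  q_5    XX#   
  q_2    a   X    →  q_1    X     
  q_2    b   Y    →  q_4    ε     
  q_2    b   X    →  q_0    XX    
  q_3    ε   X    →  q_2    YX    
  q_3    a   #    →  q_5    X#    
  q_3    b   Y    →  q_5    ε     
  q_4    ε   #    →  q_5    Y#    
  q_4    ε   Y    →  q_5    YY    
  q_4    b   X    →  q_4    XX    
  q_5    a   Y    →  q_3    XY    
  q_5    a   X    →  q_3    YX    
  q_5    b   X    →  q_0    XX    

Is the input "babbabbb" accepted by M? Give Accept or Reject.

Reject

(q_0, babbabbb, #) ⊢ (q_4, abbabbb, #) ⊢ (q_5, abbabbb, Y#) ⊢ (q_3, bbabbb, XY#) ⊢ (q_2, bbabbb, YXY#) ⊢ (q_4, babbb, XY#) ⊢ (q_4, abbb, XXY#)
No transition applies at (q_4, abbb, XXY#); input not fully consumed.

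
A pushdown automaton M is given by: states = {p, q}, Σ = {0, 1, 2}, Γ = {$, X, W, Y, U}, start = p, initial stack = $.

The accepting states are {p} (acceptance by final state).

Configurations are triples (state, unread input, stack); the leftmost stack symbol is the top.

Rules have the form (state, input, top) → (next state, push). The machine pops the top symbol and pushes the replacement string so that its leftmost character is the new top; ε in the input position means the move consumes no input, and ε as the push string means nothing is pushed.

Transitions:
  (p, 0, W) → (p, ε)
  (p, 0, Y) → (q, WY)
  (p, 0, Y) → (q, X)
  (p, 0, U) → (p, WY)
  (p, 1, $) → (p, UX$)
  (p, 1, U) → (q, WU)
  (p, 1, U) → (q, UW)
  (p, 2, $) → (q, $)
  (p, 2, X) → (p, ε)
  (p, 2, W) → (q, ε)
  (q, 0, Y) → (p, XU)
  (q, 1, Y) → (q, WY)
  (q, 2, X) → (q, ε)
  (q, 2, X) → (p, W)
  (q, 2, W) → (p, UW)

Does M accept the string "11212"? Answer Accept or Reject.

One accepting computation: (p, 11212, $) ⊢ (p, 1212, UX$) ⊢ (q, 212, WUX$) ⊢ (p, 12, UWUX$) ⊢ (q, 2, WUWUX$) ⊢ (p, ε, UWUWUX$)
All input consumed and state p ∈ F.

Accept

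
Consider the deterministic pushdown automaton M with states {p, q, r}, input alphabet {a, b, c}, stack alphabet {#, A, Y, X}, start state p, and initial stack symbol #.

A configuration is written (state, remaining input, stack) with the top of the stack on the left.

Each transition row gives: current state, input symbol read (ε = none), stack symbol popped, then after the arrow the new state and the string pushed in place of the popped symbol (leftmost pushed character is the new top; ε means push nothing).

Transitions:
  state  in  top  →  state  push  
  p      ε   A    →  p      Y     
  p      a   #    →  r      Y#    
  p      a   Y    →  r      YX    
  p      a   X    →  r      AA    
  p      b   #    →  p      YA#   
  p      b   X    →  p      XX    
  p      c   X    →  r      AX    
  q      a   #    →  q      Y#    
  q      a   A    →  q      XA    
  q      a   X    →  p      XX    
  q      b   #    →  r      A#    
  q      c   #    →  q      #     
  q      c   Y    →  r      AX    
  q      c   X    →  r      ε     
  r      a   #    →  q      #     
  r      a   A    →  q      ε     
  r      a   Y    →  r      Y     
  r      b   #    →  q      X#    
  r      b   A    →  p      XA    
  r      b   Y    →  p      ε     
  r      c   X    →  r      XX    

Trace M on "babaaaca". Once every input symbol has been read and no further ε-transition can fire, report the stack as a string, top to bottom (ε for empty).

A#

(p, babaaaca, #)
  read b, top #: go to p, push YA# → (p, abaaaca, YA#)
  read a, top Y: go to r, push YX → (r, baaaca, YXA#)
  read b, top Y: go to p, push ε → (p, aaaca, XA#)
  read a, top X: go to r, push AA → (r, aaca, AAA#)
  read a, top A: go to q, push ε → (q, aca, AA#)
  read a, top A: go to q, push XA → (q, ca, XAA#)
  read c, top X: go to r, push ε → (r, a, AA#)
  read a, top A: go to q, push ε → (q, ε, A#)
All input consumed in state q with stack A#.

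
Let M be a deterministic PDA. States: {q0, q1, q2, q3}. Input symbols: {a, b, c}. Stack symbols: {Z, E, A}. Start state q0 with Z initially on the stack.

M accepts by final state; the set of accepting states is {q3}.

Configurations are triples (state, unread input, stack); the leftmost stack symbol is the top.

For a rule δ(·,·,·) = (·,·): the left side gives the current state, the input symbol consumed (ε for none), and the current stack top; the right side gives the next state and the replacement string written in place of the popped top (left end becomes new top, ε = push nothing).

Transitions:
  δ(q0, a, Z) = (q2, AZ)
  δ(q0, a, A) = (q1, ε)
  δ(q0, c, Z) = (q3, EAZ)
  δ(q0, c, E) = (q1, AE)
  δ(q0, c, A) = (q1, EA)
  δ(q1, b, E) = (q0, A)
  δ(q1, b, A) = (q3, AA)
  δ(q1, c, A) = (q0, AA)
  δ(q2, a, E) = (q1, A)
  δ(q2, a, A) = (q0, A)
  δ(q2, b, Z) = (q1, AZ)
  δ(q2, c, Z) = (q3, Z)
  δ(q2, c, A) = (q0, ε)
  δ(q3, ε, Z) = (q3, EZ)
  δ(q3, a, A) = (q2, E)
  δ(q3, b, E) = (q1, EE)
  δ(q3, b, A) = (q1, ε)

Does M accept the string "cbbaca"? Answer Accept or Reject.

(q0, cbbaca, Z)
  read c, top Z: go to q3, push EAZ → (q3, bbaca, EAZ)
  read b, top E: go to q1, push EE → (q1, baca, EEAZ)
  read b, top E: go to q0, push A → (q0, aca, AEAZ)
  read a, top A: go to q1, push ε → (q1, ca, EAZ)
No transition applies at (q1, ca, EAZ); input not fully consumed.

Reject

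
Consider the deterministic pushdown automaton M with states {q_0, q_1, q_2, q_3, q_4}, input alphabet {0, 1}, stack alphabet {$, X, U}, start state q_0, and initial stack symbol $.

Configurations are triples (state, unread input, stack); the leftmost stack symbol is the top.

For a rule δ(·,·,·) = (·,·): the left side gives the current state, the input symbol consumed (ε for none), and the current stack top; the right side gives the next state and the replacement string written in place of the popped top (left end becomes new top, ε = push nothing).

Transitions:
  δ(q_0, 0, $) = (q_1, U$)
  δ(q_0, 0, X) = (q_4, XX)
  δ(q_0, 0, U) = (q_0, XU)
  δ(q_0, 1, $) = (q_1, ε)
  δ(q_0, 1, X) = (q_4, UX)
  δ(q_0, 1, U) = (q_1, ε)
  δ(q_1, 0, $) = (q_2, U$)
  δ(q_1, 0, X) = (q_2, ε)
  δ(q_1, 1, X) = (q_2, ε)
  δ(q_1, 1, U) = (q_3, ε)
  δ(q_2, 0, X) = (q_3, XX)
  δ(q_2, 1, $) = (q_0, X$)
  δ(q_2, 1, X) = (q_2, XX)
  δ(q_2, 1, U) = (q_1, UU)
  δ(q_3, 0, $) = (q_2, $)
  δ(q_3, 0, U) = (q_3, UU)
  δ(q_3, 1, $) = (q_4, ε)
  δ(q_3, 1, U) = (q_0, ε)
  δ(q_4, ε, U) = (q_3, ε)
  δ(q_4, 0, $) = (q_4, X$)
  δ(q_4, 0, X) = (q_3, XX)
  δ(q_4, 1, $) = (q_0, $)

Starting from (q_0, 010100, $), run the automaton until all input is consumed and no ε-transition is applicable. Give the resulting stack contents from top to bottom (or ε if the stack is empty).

XXX$

(q_0, 010100, $)
  read 0, top $: go to q_1, push U$ → (q_1, 10100, U$)
  read 1, top U: go to q_3, push ε → (q_3, 0100, $)
  read 0, top $: go to q_2, push $ → (q_2, 100, $)
  read 1, top $: go to q_0, push X$ → (q_0, 00, X$)
  read 0, top X: go to q_4, push XX → (q_4, 0, XX$)
  read 0, top X: go to q_3, push XX → (q_3, ε, XXX$)
All input consumed in state q_3 with stack XXX$.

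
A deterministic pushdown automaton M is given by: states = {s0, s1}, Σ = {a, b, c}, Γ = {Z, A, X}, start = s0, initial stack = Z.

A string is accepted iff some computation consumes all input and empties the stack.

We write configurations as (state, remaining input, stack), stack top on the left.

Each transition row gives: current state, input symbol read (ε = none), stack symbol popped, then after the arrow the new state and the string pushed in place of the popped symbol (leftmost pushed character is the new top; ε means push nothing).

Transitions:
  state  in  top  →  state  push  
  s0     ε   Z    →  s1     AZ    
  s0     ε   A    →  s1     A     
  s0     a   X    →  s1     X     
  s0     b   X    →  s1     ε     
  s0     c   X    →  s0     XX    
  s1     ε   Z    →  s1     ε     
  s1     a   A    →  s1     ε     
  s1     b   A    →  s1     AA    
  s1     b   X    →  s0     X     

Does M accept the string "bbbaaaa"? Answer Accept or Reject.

Accept

(s0, bbbaaaa, Z) ⊢ (s1, bbbaaaa, AZ) ⊢ (s1, bbaaaa, AAZ) ⊢ (s1, baaaa, AAAZ) ⊢ (s1, aaaa, AAAAZ) ⊢ (s1, aaa, AAAZ) ⊢ (s1, aa, AAZ) ⊢ (s1, a, AZ) ⊢ (s1, ε, Z) ⊢ (s1, ε, ε)
All input consumed and the stack is empty.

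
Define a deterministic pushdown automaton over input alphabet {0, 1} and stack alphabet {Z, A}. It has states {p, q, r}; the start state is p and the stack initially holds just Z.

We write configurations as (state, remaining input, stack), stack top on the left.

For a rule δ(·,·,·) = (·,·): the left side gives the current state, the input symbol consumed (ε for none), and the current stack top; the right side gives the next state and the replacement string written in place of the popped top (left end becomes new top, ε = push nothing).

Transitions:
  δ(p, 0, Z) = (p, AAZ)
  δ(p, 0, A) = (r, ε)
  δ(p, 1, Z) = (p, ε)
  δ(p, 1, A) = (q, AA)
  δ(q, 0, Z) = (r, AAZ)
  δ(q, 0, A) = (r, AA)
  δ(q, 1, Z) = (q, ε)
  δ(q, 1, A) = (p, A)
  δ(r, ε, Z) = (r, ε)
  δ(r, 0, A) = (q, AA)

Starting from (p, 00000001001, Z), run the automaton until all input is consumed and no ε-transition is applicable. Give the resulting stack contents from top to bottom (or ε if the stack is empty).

AAAAAAZ

(p, 00000001001, Z)
  read 0, top Z: go to p, push AAZ → (p, 0000001001, AAZ)
  read 0, top A: go to r, push ε → (r, 000001001, AZ)
  read 0, top A: go to q, push AA → (q, 00001001, AAZ)
  read 0, top A: go to r, push AA → (r, 0001001, AAAZ)
  read 0, top A: go to q, push AA → (q, 001001, AAAAZ)
  read 0, top A: go to r, push AA → (r, 01001, AAAAAZ)
  read 0, top A: go to q, push AA → (q, 1001, AAAAAAZ)
  read 1, top A: go to p, push A → (p, 001, AAAAAAZ)
  read 0, top A: go to r, push ε → (r, 01, AAAAAZ)
  read 0, top A: go to q, push AA → (q, 1, AAAAAAZ)
  read 1, top A: go to p, push A → (p, ε, AAAAAAZ)
All input consumed in state p with stack AAAAAAZ.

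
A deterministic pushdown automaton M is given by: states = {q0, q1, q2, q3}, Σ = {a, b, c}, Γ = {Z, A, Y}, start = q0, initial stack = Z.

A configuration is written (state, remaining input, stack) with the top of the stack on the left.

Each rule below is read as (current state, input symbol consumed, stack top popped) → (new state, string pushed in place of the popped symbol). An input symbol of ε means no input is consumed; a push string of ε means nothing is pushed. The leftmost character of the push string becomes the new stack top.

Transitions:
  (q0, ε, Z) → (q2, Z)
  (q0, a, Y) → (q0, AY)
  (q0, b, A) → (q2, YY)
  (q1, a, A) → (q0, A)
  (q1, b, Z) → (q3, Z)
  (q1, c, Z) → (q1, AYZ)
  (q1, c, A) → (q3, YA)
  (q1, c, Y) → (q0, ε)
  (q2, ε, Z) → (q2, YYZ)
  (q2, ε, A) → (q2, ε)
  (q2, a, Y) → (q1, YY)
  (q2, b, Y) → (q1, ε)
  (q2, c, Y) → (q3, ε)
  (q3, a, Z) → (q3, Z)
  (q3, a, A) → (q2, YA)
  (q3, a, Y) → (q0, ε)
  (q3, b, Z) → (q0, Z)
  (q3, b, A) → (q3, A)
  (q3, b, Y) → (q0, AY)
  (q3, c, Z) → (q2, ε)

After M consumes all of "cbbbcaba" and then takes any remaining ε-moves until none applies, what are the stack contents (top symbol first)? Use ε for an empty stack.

YYYYZ

(q0, cbbbcaba, Z) ⊢ (q2, cbbbcaba, Z) ⊢ (q2, cbbbcaba, YYZ) ⊢ (q3, bbbcaba, YZ) ⊢ (q0, bbcaba, AYZ) ⊢ (q2, bcaba, YYYZ) ⊢ (q1, caba, YYZ) ⊢ (q0, aba, YZ) ⊢ (q0, ba, AYZ) ⊢ (q2, a, YYYZ) ⊢ (q1, ε, YYYYZ)
All input consumed in state q1 with stack YYYYZ.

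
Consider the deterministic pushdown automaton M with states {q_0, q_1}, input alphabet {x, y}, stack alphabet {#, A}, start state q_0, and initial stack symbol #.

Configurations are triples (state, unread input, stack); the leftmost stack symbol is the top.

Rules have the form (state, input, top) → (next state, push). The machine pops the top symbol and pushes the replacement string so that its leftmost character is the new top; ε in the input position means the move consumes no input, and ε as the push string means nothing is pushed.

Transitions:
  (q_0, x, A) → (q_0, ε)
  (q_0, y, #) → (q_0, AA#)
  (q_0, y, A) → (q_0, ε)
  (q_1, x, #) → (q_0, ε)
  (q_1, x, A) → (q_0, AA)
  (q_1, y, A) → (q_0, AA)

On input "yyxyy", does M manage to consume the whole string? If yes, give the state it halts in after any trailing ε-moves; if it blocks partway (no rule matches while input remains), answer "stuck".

q_0

(q_0, yyxyy, #)
  read y, top #: go to q_0, push AA# → (q_0, yxyy, AA#)
  read y, top A: go to q_0, push ε → (q_0, xyy, A#)
  read x, top A: go to q_0, push ε → (q_0, yy, #)
  read y, top #: go to q_0, push AA# → (q_0, y, AA#)
  read y, top A: go to q_0, push ε → (q_0, ε, A#)
All input consumed; M is in state q_0.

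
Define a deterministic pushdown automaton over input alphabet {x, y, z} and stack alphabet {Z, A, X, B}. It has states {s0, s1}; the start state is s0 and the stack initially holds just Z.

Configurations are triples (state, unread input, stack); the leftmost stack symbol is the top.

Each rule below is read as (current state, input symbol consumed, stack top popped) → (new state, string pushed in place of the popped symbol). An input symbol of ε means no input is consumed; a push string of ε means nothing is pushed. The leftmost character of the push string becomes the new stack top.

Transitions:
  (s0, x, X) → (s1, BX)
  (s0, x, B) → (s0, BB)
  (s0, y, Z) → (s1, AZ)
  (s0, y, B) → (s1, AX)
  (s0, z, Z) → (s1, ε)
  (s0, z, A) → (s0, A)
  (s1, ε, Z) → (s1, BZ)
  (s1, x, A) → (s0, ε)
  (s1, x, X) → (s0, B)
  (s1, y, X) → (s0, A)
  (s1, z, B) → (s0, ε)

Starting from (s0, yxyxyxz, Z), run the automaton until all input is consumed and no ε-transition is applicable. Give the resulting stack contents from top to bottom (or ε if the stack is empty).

ε

(s0, yxyxyxz, Z) ⊢ (s1, xyxyxz, AZ) ⊢ (s0, yxyxz, Z) ⊢ (s1, xyxz, AZ) ⊢ (s0, yxz, Z) ⊢ (s1, xz, AZ) ⊢ (s0, z, Z) ⊢ (s1, ε, ε)
All input consumed in state s1 with stack ε.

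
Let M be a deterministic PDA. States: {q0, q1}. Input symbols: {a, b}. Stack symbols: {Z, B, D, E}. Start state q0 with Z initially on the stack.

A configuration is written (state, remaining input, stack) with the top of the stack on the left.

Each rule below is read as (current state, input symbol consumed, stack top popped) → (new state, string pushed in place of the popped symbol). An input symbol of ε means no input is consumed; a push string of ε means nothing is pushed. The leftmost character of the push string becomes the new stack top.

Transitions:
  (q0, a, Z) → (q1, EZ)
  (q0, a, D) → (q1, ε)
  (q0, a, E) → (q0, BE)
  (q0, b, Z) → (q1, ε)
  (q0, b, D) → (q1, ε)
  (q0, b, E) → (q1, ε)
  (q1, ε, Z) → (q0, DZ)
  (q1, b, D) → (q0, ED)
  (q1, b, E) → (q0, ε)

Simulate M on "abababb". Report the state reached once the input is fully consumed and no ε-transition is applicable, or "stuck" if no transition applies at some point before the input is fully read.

q1

(q0, abababb, Z) ⊢ (q1, bababb, EZ) ⊢ (q0, ababb, Z) ⊢ (q1, babb, EZ) ⊢ (q0, abb, Z) ⊢ (q1, bb, EZ) ⊢ (q0, b, Z) ⊢ (q1, ε, ε)
All input consumed; M is in state q1.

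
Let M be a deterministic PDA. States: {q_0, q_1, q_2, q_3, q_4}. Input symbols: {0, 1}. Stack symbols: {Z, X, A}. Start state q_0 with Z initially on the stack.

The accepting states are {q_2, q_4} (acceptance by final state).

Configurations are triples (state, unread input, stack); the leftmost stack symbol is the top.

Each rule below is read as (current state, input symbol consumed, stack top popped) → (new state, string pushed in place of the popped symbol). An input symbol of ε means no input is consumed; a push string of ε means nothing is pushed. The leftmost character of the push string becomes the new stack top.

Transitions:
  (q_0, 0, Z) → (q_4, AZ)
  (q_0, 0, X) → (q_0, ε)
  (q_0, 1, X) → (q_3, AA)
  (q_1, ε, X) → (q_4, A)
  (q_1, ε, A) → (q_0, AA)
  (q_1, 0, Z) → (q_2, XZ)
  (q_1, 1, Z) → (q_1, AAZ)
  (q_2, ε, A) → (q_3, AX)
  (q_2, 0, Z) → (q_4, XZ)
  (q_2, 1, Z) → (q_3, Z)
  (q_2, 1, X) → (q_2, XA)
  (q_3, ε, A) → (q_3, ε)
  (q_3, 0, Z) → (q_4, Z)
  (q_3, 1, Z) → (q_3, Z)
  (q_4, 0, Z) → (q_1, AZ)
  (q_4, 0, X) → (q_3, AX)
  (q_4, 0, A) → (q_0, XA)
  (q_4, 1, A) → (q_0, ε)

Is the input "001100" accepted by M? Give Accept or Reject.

(q_0, 001100, Z)
  read 0, top Z: go to q_4, push AZ → (q_4, 01100, AZ)
  read 0, top A: go to q_0, push XA → (q_0, 1100, XAZ)
  read 1, top X: go to q_3, push AA → (q_3, 100, AAAZ)
  ε-move, top A: go to q_3, push ε → (q_3, 100, AAZ)
  ε-move, top A: go to q_3, push ε → (q_3, 100, AZ)
  ε-move, top A: go to q_3, push ε → (q_3, 100, Z)
  read 1, top Z: go to q_3, push Z → (q_3, 00, Z)
  read 0, top Z: go to q_4, push Z → (q_4, 0, Z)
  read 0, top Z: go to q_1, push AZ → (q_1, ε, AZ)
  ε-move, top A: go to q_0, push AA → (q_0, ε, AAZ)
All input consumed; state q_0 ∉ F and no further ε-move applies.

Reject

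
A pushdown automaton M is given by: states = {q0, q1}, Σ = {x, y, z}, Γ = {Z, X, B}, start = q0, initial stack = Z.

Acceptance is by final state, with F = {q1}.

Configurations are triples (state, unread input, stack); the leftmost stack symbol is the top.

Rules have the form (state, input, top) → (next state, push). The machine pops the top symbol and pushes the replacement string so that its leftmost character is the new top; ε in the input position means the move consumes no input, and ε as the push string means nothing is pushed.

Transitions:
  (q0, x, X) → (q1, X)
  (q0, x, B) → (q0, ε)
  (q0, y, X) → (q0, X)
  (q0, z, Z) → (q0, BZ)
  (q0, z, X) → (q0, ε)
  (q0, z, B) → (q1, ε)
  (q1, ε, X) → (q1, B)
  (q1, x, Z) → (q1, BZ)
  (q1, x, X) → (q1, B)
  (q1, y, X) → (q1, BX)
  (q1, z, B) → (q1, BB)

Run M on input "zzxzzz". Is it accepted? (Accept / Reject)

Accept

One accepting computation: (q0, zzxzzz, Z) ⊢ (q0, zxzzz, BZ) ⊢ (q1, xzzz, Z) ⊢ (q1, zzz, BZ) ⊢ (q1, zz, BBZ) ⊢ (q1, z, BBBZ) ⊢ (q1, ε, BBBBZ)
All input consumed and state q1 ∈ F.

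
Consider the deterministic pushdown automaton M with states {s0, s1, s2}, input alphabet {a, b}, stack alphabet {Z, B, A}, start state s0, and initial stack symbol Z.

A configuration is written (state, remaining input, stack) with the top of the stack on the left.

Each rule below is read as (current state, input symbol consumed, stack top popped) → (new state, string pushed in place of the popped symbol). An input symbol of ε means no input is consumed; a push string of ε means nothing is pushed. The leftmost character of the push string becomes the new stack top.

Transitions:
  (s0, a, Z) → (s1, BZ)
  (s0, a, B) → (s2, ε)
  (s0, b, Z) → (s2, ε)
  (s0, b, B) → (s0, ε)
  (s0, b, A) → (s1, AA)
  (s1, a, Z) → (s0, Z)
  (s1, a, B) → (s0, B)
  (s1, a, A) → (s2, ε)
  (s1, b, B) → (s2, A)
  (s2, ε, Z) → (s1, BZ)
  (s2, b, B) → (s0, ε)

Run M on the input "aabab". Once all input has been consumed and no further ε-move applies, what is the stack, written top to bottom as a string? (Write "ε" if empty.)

AZ

(s0, aabab, Z)
  read a, top Z: go to s1, push BZ → (s1, abab, BZ)
  read a, top B: go to s0, push B → (s0, bab, BZ)
  read b, top B: go to s0, push ε → (s0, ab, Z)
  read a, top Z: go to s1, push BZ → (s1, b, BZ)
  read b, top B: go to s2, push A → (s2, ε, AZ)
All input consumed in state s2 with stack AZ.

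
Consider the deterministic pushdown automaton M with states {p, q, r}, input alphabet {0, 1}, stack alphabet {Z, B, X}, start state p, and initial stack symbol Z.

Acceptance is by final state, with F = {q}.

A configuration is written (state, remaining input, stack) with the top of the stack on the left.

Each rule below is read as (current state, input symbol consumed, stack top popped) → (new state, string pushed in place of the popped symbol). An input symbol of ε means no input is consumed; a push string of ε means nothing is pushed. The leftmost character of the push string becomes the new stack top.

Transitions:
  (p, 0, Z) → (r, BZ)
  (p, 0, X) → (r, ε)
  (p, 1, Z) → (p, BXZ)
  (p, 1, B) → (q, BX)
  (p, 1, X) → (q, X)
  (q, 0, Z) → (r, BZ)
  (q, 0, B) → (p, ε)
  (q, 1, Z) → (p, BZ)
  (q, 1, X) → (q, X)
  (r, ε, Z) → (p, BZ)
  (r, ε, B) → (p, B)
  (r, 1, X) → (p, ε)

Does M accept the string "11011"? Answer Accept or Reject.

Accept

(p, 11011, Z) ⊢ (p, 1011, BXZ) ⊢ (q, 011, BXXZ) ⊢ (p, 11, XXZ) ⊢ (q, 1, XXZ) ⊢ (q, ε, XXZ)
All input consumed; state q ∈ F.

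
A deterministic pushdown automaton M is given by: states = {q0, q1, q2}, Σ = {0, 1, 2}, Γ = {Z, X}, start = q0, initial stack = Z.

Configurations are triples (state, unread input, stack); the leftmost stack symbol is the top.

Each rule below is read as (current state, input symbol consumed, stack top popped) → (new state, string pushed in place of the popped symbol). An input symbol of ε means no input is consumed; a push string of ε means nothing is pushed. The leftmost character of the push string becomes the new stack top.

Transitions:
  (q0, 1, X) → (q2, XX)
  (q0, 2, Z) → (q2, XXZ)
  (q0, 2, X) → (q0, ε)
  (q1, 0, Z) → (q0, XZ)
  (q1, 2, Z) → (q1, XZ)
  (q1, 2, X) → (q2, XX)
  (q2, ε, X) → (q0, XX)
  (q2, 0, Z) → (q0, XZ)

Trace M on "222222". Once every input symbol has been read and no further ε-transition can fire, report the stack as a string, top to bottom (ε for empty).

XXZ

(q0, 222222, Z) ⊢ (q2, 22222, XXZ) ⊢ (q0, 22222, XXXZ) ⊢ (q0, 2222, XXZ) ⊢ (q0, 222, XZ) ⊢ (q0, 22, Z) ⊢ (q2, 2, XXZ) ⊢ (q0, 2, XXXZ) ⊢ (q0, ε, XXZ)
All input consumed in state q0 with stack XXZ.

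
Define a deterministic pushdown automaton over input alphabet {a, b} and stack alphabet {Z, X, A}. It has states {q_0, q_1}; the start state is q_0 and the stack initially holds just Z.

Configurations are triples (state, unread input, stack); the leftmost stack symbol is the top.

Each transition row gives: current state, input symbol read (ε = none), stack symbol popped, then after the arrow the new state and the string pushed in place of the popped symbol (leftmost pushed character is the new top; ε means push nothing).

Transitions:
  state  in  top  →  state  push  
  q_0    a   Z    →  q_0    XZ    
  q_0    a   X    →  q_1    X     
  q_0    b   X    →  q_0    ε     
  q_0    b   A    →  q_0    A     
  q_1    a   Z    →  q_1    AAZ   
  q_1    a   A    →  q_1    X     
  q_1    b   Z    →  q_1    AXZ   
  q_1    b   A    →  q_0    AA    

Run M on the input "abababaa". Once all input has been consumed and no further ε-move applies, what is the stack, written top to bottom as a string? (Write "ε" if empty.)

(q_0, abababaa, Z)
  read a, top Z: go to q_0, push XZ → (q_0, bababaa, XZ)
  read b, top X: go to q_0, push ε → (q_0, ababaa, Z)
  read a, top Z: go to q_0, push XZ → (q_0, babaa, XZ)
  read b, top X: go to q_0, push ε → (q_0, abaa, Z)
  read a, top Z: go to q_0, push XZ → (q_0, baa, XZ)
  read b, top X: go to q_0, push ε → (q_0, aa, Z)
  read a, top Z: go to q_0, push XZ → (q_0, a, XZ)
  read a, top X: go to q_1, push X → (q_1, ε, XZ)
All input consumed in state q_1 with stack XZ.

XZ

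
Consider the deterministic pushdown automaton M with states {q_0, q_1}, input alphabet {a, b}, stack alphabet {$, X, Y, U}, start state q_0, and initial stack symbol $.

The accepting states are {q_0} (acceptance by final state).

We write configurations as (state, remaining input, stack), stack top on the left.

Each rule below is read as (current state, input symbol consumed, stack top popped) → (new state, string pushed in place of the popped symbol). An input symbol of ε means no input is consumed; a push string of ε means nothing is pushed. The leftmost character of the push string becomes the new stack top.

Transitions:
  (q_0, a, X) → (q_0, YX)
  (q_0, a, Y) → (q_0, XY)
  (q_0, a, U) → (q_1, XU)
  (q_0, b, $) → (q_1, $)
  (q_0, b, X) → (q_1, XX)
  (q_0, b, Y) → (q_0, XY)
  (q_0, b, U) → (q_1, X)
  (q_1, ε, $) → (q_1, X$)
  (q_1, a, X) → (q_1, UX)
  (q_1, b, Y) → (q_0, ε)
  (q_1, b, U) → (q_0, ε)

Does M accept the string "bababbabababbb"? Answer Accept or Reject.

Reject

(q_0, bababbabababbb, $) ⊢ (q_1, ababbabababbb, $) ⊢ (q_1, ababbabababbb, X$) ⊢ (q_1, babbabababbb, UX$) ⊢ (q_0, abbabababbb, X$) ⊢ (q_0, bbabababbb, YX$) ⊢ (q_0, babababbb, XYX$) ⊢ (q_1, abababbb, XXYX$) ⊢ (q_1, bababbb, UXXYX$) ⊢ (q_0, ababbb, XXYX$) ⊢ (q_0, babbb, YXXYX$) ⊢ (q_0, abbb, XYXXYX$) ⊢ (q_0, bbb, YXYXXYX$) ⊢ (q_0, bb, XYXYXXYX$) ⊢ (q_1, b, XXYXYXXYX$)
No transition applies at (q_1, b, XXYXYXXYX$); input not fully consumed.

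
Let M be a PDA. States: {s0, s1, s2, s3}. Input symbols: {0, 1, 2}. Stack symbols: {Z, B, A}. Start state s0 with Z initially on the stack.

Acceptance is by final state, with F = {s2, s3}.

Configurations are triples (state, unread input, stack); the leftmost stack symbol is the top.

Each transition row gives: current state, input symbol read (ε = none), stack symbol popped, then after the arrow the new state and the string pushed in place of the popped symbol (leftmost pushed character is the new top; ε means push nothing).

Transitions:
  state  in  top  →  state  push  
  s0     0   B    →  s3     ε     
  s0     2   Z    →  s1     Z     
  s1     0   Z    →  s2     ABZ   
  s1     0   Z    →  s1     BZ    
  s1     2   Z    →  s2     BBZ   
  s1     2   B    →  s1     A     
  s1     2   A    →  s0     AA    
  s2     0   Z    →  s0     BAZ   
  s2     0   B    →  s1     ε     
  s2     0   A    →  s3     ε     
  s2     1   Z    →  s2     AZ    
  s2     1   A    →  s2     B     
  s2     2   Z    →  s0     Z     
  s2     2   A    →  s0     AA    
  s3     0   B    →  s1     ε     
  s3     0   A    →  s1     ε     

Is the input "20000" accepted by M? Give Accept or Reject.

Accept

One accepting computation: (s0, 20000, Z) ⊢ (s1, 0000, Z) ⊢ (s2, 000, ABZ) ⊢ (s3, 00, BZ) ⊢ (s1, 0, Z) ⊢ (s2, ε, ABZ)
All input consumed and state s2 ∈ F.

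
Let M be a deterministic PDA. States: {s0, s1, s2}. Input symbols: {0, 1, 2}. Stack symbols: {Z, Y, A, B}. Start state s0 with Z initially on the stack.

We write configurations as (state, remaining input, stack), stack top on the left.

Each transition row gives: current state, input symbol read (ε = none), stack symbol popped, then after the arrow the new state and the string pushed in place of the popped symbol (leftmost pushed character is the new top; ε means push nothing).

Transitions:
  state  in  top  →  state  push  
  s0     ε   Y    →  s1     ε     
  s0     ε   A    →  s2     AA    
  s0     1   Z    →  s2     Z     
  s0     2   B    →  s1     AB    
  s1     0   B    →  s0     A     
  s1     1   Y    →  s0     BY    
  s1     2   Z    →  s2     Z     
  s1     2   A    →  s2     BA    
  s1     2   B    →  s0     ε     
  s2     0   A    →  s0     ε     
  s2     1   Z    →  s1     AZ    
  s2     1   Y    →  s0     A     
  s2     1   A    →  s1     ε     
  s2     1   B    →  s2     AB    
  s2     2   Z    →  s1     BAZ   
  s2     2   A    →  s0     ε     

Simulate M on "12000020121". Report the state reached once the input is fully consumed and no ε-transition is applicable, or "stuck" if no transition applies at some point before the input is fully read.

(s0, 12000020121, Z)
  read 1, top Z: go to s2, push Z → (s2, 2000020121, Z)
  read 2, top Z: go to s1, push BAZ → (s1, 000020121, BAZ)
  read 0, top B: go to s0, push A → (s0, 00020121, AAZ)
  ε-move, top A: go to s2, push AA → (s2, 00020121, AAAZ)
  read 0, top A: go to s0, push ε → (s0, 0020121, AAZ)
  ε-move, top A: go to s2, push AA → (s2, 0020121, AAAZ)
  read 0, top A: go to s0, push ε → (s0, 020121, AAZ)
  ε-move, top A: go to s2, push AA → (s2, 020121, AAAZ)
  read 0, top A: go to s0, push ε → (s0, 20121, AAZ)
  ε-move, top A: go to s2, push AA → (s2, 20121, AAAZ)
  read 2, top A: go to s0, push ε → (s0, 0121, AAZ)
  ε-move, top A: go to s2, push AA → (s2, 0121, AAAZ)
  read 0, top A: go to s0, push ε → (s0, 121, AAZ)
  ε-move, top A: go to s2, push AA → (s2, 121, AAAZ)
  read 1, top A: go to s1, push ε → (s1, 21, AAZ)
  read 2, top A: go to s2, push BA → (s2, 1, BAAZ)
  read 1, top B: go to s2, push AB → (s2, ε, ABAAZ)
All input consumed; M is in state s2.

s2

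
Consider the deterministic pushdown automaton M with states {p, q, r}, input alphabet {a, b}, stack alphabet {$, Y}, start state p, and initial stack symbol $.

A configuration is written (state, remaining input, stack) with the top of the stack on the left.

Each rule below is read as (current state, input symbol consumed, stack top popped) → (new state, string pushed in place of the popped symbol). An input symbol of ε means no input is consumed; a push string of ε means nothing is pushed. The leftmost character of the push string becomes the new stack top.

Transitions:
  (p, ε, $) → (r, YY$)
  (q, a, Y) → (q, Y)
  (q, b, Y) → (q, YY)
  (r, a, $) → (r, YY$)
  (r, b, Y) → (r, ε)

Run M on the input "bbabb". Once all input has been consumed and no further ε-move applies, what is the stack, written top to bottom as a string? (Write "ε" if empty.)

(p, bbabb, $)
  ε-move, top $: go to r, push YY$ → (r, bbabb, YY$)
  read b, top Y: go to r, push ε → (r, babb, Y$)
  read b, top Y: go to r, push ε → (r, abb, $)
  read a, top $: go to r, push YY$ → (r, bb, YY$)
  read b, top Y: go to r, push ε → (r, b, Y$)
  read b, top Y: go to r, push ε → (r, ε, $)
All input consumed in state r with stack $.

$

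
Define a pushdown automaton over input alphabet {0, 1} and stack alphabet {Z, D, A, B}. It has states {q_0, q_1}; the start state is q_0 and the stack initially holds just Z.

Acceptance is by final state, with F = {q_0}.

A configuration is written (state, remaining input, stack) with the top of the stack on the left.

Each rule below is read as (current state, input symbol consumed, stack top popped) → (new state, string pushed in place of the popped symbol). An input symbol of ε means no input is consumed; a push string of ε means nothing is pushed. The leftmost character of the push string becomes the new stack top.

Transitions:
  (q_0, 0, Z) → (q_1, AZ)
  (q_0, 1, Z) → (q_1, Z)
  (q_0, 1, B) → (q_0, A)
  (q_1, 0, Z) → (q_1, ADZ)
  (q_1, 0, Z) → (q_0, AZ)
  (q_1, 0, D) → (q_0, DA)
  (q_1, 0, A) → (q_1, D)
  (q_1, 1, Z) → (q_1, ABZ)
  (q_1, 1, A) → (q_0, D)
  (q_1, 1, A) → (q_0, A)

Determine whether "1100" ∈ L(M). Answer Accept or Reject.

One accepting computation: (q_0, 1100, Z) ⊢ (q_1, 100, Z) ⊢ (q_1, 00, ABZ) ⊢ (q_1, 0, DBZ) ⊢ (q_0, ε, DABZ)
All input consumed and state q_0 ∈ F.

Accept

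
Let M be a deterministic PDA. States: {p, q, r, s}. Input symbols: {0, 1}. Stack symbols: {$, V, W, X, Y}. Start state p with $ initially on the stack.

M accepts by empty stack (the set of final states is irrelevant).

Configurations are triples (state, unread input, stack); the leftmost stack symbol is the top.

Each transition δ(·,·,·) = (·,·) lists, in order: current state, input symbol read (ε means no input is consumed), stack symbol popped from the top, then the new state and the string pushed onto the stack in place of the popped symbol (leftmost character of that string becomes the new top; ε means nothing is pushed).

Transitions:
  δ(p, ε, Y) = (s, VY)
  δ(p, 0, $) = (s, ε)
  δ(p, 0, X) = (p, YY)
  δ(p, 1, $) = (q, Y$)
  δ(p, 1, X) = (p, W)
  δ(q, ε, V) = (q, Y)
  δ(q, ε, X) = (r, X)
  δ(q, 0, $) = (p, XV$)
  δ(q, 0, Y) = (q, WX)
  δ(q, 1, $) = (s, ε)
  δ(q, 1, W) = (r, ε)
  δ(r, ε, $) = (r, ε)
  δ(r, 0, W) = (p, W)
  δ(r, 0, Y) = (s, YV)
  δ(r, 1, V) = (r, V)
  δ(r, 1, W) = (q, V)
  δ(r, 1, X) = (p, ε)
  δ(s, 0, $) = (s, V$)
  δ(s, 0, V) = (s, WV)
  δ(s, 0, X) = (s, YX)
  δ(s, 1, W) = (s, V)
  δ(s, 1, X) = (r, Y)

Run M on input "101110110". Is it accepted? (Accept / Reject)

(p, 101110110, $)
  read 1, top $: go to q, push Y$ → (q, 01110110, Y$)
  read 0, top Y: go to q, push WX → (q, 1110110, WX$)
  read 1, top W: go to r, push ε → (r, 110110, X$)
  read 1, top X: go to p, push ε → (p, 10110, $)
  read 1, top $: go to q, push Y$ → (q, 0110, Y$)
  read 0, top Y: go to q, push WX → (q, 110, WX$)
  read 1, top W: go to r, push ε → (r, 10, X$)
  read 1, top X: go to p, push ε → (p, 0, $)
  read 0, top $: go to s, push ε → (s, ε, ε)
All input consumed and the stack is empty.

Accept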